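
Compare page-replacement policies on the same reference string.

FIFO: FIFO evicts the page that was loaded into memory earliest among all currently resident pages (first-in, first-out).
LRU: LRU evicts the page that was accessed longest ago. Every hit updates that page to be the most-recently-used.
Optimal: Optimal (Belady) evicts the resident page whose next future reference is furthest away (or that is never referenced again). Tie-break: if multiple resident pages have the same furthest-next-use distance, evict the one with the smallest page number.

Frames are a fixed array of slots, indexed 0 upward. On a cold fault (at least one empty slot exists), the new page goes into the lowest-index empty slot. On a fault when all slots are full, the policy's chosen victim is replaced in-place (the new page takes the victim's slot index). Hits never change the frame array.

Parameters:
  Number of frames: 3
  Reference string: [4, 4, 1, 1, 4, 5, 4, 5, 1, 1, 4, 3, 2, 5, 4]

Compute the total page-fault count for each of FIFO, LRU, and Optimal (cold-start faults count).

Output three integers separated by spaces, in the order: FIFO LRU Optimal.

Answer: 6 7 5

Derivation:
--- FIFO ---
  step 0: ref 4 -> FAULT, frames=[4,-,-] (faults so far: 1)
  step 1: ref 4 -> HIT, frames=[4,-,-] (faults so far: 1)
  step 2: ref 1 -> FAULT, frames=[4,1,-] (faults so far: 2)
  step 3: ref 1 -> HIT, frames=[4,1,-] (faults so far: 2)
  step 4: ref 4 -> HIT, frames=[4,1,-] (faults so far: 2)
  step 5: ref 5 -> FAULT, frames=[4,1,5] (faults so far: 3)
  step 6: ref 4 -> HIT, frames=[4,1,5] (faults so far: 3)
  step 7: ref 5 -> HIT, frames=[4,1,5] (faults so far: 3)
  step 8: ref 1 -> HIT, frames=[4,1,5] (faults so far: 3)
  step 9: ref 1 -> HIT, frames=[4,1,5] (faults so far: 3)
  step 10: ref 4 -> HIT, frames=[4,1,5] (faults so far: 3)
  step 11: ref 3 -> FAULT, evict 4, frames=[3,1,5] (faults so far: 4)
  step 12: ref 2 -> FAULT, evict 1, frames=[3,2,5] (faults so far: 5)
  step 13: ref 5 -> HIT, frames=[3,2,5] (faults so far: 5)
  step 14: ref 4 -> FAULT, evict 5, frames=[3,2,4] (faults so far: 6)
  FIFO total faults: 6
--- LRU ---
  step 0: ref 4 -> FAULT, frames=[4,-,-] (faults so far: 1)
  step 1: ref 4 -> HIT, frames=[4,-,-] (faults so far: 1)
  step 2: ref 1 -> FAULT, frames=[4,1,-] (faults so far: 2)
  step 3: ref 1 -> HIT, frames=[4,1,-] (faults so far: 2)
  step 4: ref 4 -> HIT, frames=[4,1,-] (faults so far: 2)
  step 5: ref 5 -> FAULT, frames=[4,1,5] (faults so far: 3)
  step 6: ref 4 -> HIT, frames=[4,1,5] (faults so far: 3)
  step 7: ref 5 -> HIT, frames=[4,1,5] (faults so far: 3)
  step 8: ref 1 -> HIT, frames=[4,1,5] (faults so far: 3)
  step 9: ref 1 -> HIT, frames=[4,1,5] (faults so far: 3)
  step 10: ref 4 -> HIT, frames=[4,1,5] (faults so far: 3)
  step 11: ref 3 -> FAULT, evict 5, frames=[4,1,3] (faults so far: 4)
  step 12: ref 2 -> FAULT, evict 1, frames=[4,2,3] (faults so far: 5)
  step 13: ref 5 -> FAULT, evict 4, frames=[5,2,3] (faults so far: 6)
  step 14: ref 4 -> FAULT, evict 3, frames=[5,2,4] (faults so far: 7)
  LRU total faults: 7
--- Optimal ---
  step 0: ref 4 -> FAULT, frames=[4,-,-] (faults so far: 1)
  step 1: ref 4 -> HIT, frames=[4,-,-] (faults so far: 1)
  step 2: ref 1 -> FAULT, frames=[4,1,-] (faults so far: 2)
  step 3: ref 1 -> HIT, frames=[4,1,-] (faults so far: 2)
  step 4: ref 4 -> HIT, frames=[4,1,-] (faults so far: 2)
  step 5: ref 5 -> FAULT, frames=[4,1,5] (faults so far: 3)
  step 6: ref 4 -> HIT, frames=[4,1,5] (faults so far: 3)
  step 7: ref 5 -> HIT, frames=[4,1,5] (faults so far: 3)
  step 8: ref 1 -> HIT, frames=[4,1,5] (faults so far: 3)
  step 9: ref 1 -> HIT, frames=[4,1,5] (faults so far: 3)
  step 10: ref 4 -> HIT, frames=[4,1,5] (faults so far: 3)
  step 11: ref 3 -> FAULT, evict 1, frames=[4,3,5] (faults so far: 4)
  step 12: ref 2 -> FAULT, evict 3, frames=[4,2,5] (faults so far: 5)
  step 13: ref 5 -> HIT, frames=[4,2,5] (faults so far: 5)
  step 14: ref 4 -> HIT, frames=[4,2,5] (faults so far: 5)
  Optimal total faults: 5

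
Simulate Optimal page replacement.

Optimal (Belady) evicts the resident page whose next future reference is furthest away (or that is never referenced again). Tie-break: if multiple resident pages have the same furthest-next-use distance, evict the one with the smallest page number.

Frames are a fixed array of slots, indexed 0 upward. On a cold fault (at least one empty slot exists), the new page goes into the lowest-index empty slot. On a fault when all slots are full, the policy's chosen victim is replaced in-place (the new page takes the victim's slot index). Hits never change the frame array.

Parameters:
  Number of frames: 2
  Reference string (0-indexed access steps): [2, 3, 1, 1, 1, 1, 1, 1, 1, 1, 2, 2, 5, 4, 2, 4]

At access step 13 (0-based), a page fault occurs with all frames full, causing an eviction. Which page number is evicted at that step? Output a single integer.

Step 0: ref 2 -> FAULT, frames=[2,-]
Step 1: ref 3 -> FAULT, frames=[2,3]
Step 2: ref 1 -> FAULT, evict 3, frames=[2,1]
Step 3: ref 1 -> HIT, frames=[2,1]
Step 4: ref 1 -> HIT, frames=[2,1]
Step 5: ref 1 -> HIT, frames=[2,1]
Step 6: ref 1 -> HIT, frames=[2,1]
Step 7: ref 1 -> HIT, frames=[2,1]
Step 8: ref 1 -> HIT, frames=[2,1]
Step 9: ref 1 -> HIT, frames=[2,1]
Step 10: ref 2 -> HIT, frames=[2,1]
Step 11: ref 2 -> HIT, frames=[2,1]
Step 12: ref 5 -> FAULT, evict 1, frames=[2,5]
Step 13: ref 4 -> FAULT, evict 5, frames=[2,4]
At step 13: evicted page 5

Answer: 5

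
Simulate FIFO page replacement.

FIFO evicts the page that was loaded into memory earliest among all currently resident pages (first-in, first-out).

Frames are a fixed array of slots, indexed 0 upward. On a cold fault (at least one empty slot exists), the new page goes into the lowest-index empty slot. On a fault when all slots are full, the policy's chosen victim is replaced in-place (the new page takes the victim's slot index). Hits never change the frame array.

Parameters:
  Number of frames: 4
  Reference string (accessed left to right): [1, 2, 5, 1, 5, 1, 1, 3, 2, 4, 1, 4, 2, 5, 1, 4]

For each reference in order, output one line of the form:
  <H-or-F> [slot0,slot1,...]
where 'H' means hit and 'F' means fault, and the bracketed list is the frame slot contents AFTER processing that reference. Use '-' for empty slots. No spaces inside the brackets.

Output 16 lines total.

F [1,-,-,-]
F [1,2,-,-]
F [1,2,5,-]
H [1,2,5,-]
H [1,2,5,-]
H [1,2,5,-]
H [1,2,5,-]
F [1,2,5,3]
H [1,2,5,3]
F [4,2,5,3]
F [4,1,5,3]
H [4,1,5,3]
F [4,1,2,3]
F [4,1,2,5]
H [4,1,2,5]
H [4,1,2,5]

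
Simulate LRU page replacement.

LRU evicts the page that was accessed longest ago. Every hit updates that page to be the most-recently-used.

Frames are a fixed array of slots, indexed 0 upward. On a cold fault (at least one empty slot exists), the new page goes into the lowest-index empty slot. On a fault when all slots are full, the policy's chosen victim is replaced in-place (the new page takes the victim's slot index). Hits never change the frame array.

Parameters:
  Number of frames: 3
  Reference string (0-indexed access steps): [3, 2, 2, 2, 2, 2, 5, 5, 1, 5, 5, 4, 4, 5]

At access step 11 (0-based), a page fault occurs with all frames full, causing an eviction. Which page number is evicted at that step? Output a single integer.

Step 0: ref 3 -> FAULT, frames=[3,-,-]
Step 1: ref 2 -> FAULT, frames=[3,2,-]
Step 2: ref 2 -> HIT, frames=[3,2,-]
Step 3: ref 2 -> HIT, frames=[3,2,-]
Step 4: ref 2 -> HIT, frames=[3,2,-]
Step 5: ref 2 -> HIT, frames=[3,2,-]
Step 6: ref 5 -> FAULT, frames=[3,2,5]
Step 7: ref 5 -> HIT, frames=[3,2,5]
Step 8: ref 1 -> FAULT, evict 3, frames=[1,2,5]
Step 9: ref 5 -> HIT, frames=[1,2,5]
Step 10: ref 5 -> HIT, frames=[1,2,5]
Step 11: ref 4 -> FAULT, evict 2, frames=[1,4,5]
At step 11: evicted page 2

Answer: 2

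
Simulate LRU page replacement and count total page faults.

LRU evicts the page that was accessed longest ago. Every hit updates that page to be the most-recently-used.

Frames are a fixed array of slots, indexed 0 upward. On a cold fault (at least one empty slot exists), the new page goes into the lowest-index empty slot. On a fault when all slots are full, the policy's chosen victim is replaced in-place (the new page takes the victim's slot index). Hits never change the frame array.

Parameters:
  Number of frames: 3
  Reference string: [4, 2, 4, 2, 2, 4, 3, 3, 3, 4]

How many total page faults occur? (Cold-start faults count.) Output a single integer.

Step 0: ref 4 → FAULT, frames=[4,-,-]
Step 1: ref 2 → FAULT, frames=[4,2,-]
Step 2: ref 4 → HIT, frames=[4,2,-]
Step 3: ref 2 → HIT, frames=[4,2,-]
Step 4: ref 2 → HIT, frames=[4,2,-]
Step 5: ref 4 → HIT, frames=[4,2,-]
Step 6: ref 3 → FAULT, frames=[4,2,3]
Step 7: ref 3 → HIT, frames=[4,2,3]
Step 8: ref 3 → HIT, frames=[4,2,3]
Step 9: ref 4 → HIT, frames=[4,2,3]
Total faults: 3

Answer: 3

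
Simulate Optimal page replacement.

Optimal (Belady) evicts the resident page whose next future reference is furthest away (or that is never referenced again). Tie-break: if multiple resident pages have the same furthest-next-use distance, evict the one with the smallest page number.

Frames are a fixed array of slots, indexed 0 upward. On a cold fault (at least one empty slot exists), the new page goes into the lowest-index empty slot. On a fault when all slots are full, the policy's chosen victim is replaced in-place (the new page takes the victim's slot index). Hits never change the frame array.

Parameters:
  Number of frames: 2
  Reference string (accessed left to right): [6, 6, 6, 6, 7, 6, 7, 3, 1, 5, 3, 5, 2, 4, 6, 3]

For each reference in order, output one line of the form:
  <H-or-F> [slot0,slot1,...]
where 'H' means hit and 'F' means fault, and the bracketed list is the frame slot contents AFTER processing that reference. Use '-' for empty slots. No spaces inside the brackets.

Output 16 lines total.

F [6,-]
H [6,-]
H [6,-]
H [6,-]
F [6,7]
H [6,7]
H [6,7]
F [6,3]
F [1,3]
F [5,3]
H [5,3]
H [5,3]
F [2,3]
F [4,3]
F [6,3]
H [6,3]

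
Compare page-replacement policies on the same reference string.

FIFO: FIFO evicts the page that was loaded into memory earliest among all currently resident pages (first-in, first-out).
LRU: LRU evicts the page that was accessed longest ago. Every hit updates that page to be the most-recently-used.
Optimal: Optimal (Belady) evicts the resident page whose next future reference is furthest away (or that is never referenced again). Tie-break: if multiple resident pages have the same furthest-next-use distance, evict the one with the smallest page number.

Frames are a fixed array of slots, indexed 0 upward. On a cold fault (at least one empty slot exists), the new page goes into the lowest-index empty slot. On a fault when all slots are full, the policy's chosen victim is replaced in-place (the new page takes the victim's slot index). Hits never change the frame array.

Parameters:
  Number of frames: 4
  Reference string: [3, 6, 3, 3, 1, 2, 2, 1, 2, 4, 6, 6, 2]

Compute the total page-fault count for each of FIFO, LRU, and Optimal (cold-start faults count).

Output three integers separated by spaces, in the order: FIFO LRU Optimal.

--- FIFO ---
  step 0: ref 3 -> FAULT, frames=[3,-,-,-] (faults so far: 1)
  step 1: ref 6 -> FAULT, frames=[3,6,-,-] (faults so far: 2)
  step 2: ref 3 -> HIT, frames=[3,6,-,-] (faults so far: 2)
  step 3: ref 3 -> HIT, frames=[3,6,-,-] (faults so far: 2)
  step 4: ref 1 -> FAULT, frames=[3,6,1,-] (faults so far: 3)
  step 5: ref 2 -> FAULT, frames=[3,6,1,2] (faults so far: 4)
  step 6: ref 2 -> HIT, frames=[3,6,1,2] (faults so far: 4)
  step 7: ref 1 -> HIT, frames=[3,6,1,2] (faults so far: 4)
  step 8: ref 2 -> HIT, frames=[3,6,1,2] (faults so far: 4)
  step 9: ref 4 -> FAULT, evict 3, frames=[4,6,1,2] (faults so far: 5)
  step 10: ref 6 -> HIT, frames=[4,6,1,2] (faults so far: 5)
  step 11: ref 6 -> HIT, frames=[4,6,1,2] (faults so far: 5)
  step 12: ref 2 -> HIT, frames=[4,6,1,2] (faults so far: 5)
  FIFO total faults: 5
--- LRU ---
  step 0: ref 3 -> FAULT, frames=[3,-,-,-] (faults so far: 1)
  step 1: ref 6 -> FAULT, frames=[3,6,-,-] (faults so far: 2)
  step 2: ref 3 -> HIT, frames=[3,6,-,-] (faults so far: 2)
  step 3: ref 3 -> HIT, frames=[3,6,-,-] (faults so far: 2)
  step 4: ref 1 -> FAULT, frames=[3,6,1,-] (faults so far: 3)
  step 5: ref 2 -> FAULT, frames=[3,6,1,2] (faults so far: 4)
  step 6: ref 2 -> HIT, frames=[3,6,1,2] (faults so far: 4)
  step 7: ref 1 -> HIT, frames=[3,6,1,2] (faults so far: 4)
  step 8: ref 2 -> HIT, frames=[3,6,1,2] (faults so far: 4)
  step 9: ref 4 -> FAULT, evict 6, frames=[3,4,1,2] (faults so far: 5)
  step 10: ref 6 -> FAULT, evict 3, frames=[6,4,1,2] (faults so far: 6)
  step 11: ref 6 -> HIT, frames=[6,4,1,2] (faults so far: 6)
  step 12: ref 2 -> HIT, frames=[6,4,1,2] (faults so far: 6)
  LRU total faults: 6
--- Optimal ---
  step 0: ref 3 -> FAULT, frames=[3,-,-,-] (faults so far: 1)
  step 1: ref 6 -> FAULT, frames=[3,6,-,-] (faults so far: 2)
  step 2: ref 3 -> HIT, frames=[3,6,-,-] (faults so far: 2)
  step 3: ref 3 -> HIT, frames=[3,6,-,-] (faults so far: 2)
  step 4: ref 1 -> FAULT, frames=[3,6,1,-] (faults so far: 3)
  step 5: ref 2 -> FAULT, frames=[3,6,1,2] (faults so far: 4)
  step 6: ref 2 -> HIT, frames=[3,6,1,2] (faults so far: 4)
  step 7: ref 1 -> HIT, frames=[3,6,1,2] (faults so far: 4)
  step 8: ref 2 -> HIT, frames=[3,6,1,2] (faults so far: 4)
  step 9: ref 4 -> FAULT, evict 1, frames=[3,6,4,2] (faults so far: 5)
  step 10: ref 6 -> HIT, frames=[3,6,4,2] (faults so far: 5)
  step 11: ref 6 -> HIT, frames=[3,6,4,2] (faults so far: 5)
  step 12: ref 2 -> HIT, frames=[3,6,4,2] (faults so far: 5)
  Optimal total faults: 5

Answer: 5 6 5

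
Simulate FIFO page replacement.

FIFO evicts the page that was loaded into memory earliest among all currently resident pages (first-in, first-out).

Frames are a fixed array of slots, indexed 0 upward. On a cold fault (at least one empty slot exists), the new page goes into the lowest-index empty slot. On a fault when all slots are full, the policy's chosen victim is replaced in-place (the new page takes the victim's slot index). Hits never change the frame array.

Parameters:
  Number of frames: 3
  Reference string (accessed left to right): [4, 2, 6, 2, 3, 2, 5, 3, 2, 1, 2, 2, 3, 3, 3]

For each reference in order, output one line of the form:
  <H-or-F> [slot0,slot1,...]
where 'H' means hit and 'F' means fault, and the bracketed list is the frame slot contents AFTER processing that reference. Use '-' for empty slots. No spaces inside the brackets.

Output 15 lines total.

F [4,-,-]
F [4,2,-]
F [4,2,6]
H [4,2,6]
F [3,2,6]
H [3,2,6]
F [3,5,6]
H [3,5,6]
F [3,5,2]
F [1,5,2]
H [1,5,2]
H [1,5,2]
F [1,3,2]
H [1,3,2]
H [1,3,2]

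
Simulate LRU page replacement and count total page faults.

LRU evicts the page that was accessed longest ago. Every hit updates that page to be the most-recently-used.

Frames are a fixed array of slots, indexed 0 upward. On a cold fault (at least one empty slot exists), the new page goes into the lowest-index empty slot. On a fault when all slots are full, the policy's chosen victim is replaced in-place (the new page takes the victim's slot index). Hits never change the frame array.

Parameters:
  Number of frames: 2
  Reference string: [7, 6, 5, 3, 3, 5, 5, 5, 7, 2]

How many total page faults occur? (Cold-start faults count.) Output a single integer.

Step 0: ref 7 → FAULT, frames=[7,-]
Step 1: ref 6 → FAULT, frames=[7,6]
Step 2: ref 5 → FAULT (evict 7), frames=[5,6]
Step 3: ref 3 → FAULT (evict 6), frames=[5,3]
Step 4: ref 3 → HIT, frames=[5,3]
Step 5: ref 5 → HIT, frames=[5,3]
Step 6: ref 5 → HIT, frames=[5,3]
Step 7: ref 5 → HIT, frames=[5,3]
Step 8: ref 7 → FAULT (evict 3), frames=[5,7]
Step 9: ref 2 → FAULT (evict 5), frames=[2,7]
Total faults: 6

Answer: 6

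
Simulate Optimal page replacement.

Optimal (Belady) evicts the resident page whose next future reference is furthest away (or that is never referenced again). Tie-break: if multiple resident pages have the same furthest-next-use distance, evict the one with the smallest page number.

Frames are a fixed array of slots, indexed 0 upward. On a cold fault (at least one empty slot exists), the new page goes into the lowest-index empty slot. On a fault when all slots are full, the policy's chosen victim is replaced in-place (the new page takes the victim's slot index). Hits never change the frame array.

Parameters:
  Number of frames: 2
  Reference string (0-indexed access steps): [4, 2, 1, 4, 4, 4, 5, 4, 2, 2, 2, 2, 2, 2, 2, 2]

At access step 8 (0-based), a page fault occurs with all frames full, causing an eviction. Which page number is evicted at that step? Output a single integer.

Answer: 4

Derivation:
Step 0: ref 4 -> FAULT, frames=[4,-]
Step 1: ref 2 -> FAULT, frames=[4,2]
Step 2: ref 1 -> FAULT, evict 2, frames=[4,1]
Step 3: ref 4 -> HIT, frames=[4,1]
Step 4: ref 4 -> HIT, frames=[4,1]
Step 5: ref 4 -> HIT, frames=[4,1]
Step 6: ref 5 -> FAULT, evict 1, frames=[4,5]
Step 7: ref 4 -> HIT, frames=[4,5]
Step 8: ref 2 -> FAULT, evict 4, frames=[2,5]
At step 8: evicted page 4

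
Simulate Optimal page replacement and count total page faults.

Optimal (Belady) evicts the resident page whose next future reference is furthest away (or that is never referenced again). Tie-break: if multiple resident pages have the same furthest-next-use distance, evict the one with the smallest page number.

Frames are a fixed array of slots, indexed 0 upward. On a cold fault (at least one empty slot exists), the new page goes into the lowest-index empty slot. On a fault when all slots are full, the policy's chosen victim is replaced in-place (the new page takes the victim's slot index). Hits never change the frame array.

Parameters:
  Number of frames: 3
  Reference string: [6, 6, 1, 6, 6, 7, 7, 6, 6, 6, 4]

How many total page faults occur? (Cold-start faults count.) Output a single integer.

Answer: 4

Derivation:
Step 0: ref 6 → FAULT, frames=[6,-,-]
Step 1: ref 6 → HIT, frames=[6,-,-]
Step 2: ref 1 → FAULT, frames=[6,1,-]
Step 3: ref 6 → HIT, frames=[6,1,-]
Step 4: ref 6 → HIT, frames=[6,1,-]
Step 5: ref 7 → FAULT, frames=[6,1,7]
Step 6: ref 7 → HIT, frames=[6,1,7]
Step 7: ref 6 → HIT, frames=[6,1,7]
Step 8: ref 6 → HIT, frames=[6,1,7]
Step 9: ref 6 → HIT, frames=[6,1,7]
Step 10: ref 4 → FAULT (evict 1), frames=[6,4,7]
Total faults: 4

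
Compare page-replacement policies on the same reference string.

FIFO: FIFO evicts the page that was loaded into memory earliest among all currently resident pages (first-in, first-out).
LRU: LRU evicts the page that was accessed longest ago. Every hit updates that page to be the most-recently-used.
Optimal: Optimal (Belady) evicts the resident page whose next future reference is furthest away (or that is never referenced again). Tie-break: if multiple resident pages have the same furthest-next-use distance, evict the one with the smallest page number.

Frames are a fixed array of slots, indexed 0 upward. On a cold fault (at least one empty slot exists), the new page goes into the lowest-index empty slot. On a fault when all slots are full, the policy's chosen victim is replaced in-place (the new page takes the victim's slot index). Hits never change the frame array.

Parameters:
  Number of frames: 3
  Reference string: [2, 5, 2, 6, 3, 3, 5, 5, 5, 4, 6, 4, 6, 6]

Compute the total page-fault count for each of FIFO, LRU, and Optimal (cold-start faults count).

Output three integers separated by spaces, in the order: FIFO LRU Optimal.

--- FIFO ---
  step 0: ref 2 -> FAULT, frames=[2,-,-] (faults so far: 1)
  step 1: ref 5 -> FAULT, frames=[2,5,-] (faults so far: 2)
  step 2: ref 2 -> HIT, frames=[2,5,-] (faults so far: 2)
  step 3: ref 6 -> FAULT, frames=[2,5,6] (faults so far: 3)
  step 4: ref 3 -> FAULT, evict 2, frames=[3,5,6] (faults so far: 4)
  step 5: ref 3 -> HIT, frames=[3,5,6] (faults so far: 4)
  step 6: ref 5 -> HIT, frames=[3,5,6] (faults so far: 4)
  step 7: ref 5 -> HIT, frames=[3,5,6] (faults so far: 4)
  step 8: ref 5 -> HIT, frames=[3,5,6] (faults so far: 4)
  step 9: ref 4 -> FAULT, evict 5, frames=[3,4,6] (faults so far: 5)
  step 10: ref 6 -> HIT, frames=[3,4,6] (faults so far: 5)
  step 11: ref 4 -> HIT, frames=[3,4,6] (faults so far: 5)
  step 12: ref 6 -> HIT, frames=[3,4,6] (faults so far: 5)
  step 13: ref 6 -> HIT, frames=[3,4,6] (faults so far: 5)
  FIFO total faults: 5
--- LRU ---
  step 0: ref 2 -> FAULT, frames=[2,-,-] (faults so far: 1)
  step 1: ref 5 -> FAULT, frames=[2,5,-] (faults so far: 2)
  step 2: ref 2 -> HIT, frames=[2,5,-] (faults so far: 2)
  step 3: ref 6 -> FAULT, frames=[2,5,6] (faults so far: 3)
  step 4: ref 3 -> FAULT, evict 5, frames=[2,3,6] (faults so far: 4)
  step 5: ref 3 -> HIT, frames=[2,3,6] (faults so far: 4)
  step 6: ref 5 -> FAULT, evict 2, frames=[5,3,6] (faults so far: 5)
  step 7: ref 5 -> HIT, frames=[5,3,6] (faults so far: 5)
  step 8: ref 5 -> HIT, frames=[5,3,6] (faults so far: 5)
  step 9: ref 4 -> FAULT, evict 6, frames=[5,3,4] (faults so far: 6)
  step 10: ref 6 -> FAULT, evict 3, frames=[5,6,4] (faults so far: 7)
  step 11: ref 4 -> HIT, frames=[5,6,4] (faults so far: 7)
  step 12: ref 6 -> HIT, frames=[5,6,4] (faults so far: 7)
  step 13: ref 6 -> HIT, frames=[5,6,4] (faults so far: 7)
  LRU total faults: 7
--- Optimal ---
  step 0: ref 2 -> FAULT, frames=[2,-,-] (faults so far: 1)
  step 1: ref 5 -> FAULT, frames=[2,5,-] (faults so far: 2)
  step 2: ref 2 -> HIT, frames=[2,5,-] (faults so far: 2)
  step 3: ref 6 -> FAULT, frames=[2,5,6] (faults so far: 3)
  step 4: ref 3 -> FAULT, evict 2, frames=[3,5,6] (faults so far: 4)
  step 5: ref 3 -> HIT, frames=[3,5,6] (faults so far: 4)
  step 6: ref 5 -> HIT, frames=[3,5,6] (faults so far: 4)
  step 7: ref 5 -> HIT, frames=[3,5,6] (faults so far: 4)
  step 8: ref 5 -> HIT, frames=[3,5,6] (faults so far: 4)
  step 9: ref 4 -> FAULT, evict 3, frames=[4,5,6] (faults so far: 5)
  step 10: ref 6 -> HIT, frames=[4,5,6] (faults so far: 5)
  step 11: ref 4 -> HIT, frames=[4,5,6] (faults so far: 5)
  step 12: ref 6 -> HIT, frames=[4,5,6] (faults so far: 5)
  step 13: ref 6 -> HIT, frames=[4,5,6] (faults so far: 5)
  Optimal total faults: 5

Answer: 5 7 5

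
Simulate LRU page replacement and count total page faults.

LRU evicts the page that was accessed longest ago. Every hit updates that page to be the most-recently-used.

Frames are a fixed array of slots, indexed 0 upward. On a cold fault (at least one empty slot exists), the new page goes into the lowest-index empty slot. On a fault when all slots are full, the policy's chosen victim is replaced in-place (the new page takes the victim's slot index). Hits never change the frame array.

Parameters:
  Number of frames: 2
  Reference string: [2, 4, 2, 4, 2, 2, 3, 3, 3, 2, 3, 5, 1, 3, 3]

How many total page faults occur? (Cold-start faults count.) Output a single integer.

Step 0: ref 2 → FAULT, frames=[2,-]
Step 1: ref 4 → FAULT, frames=[2,4]
Step 2: ref 2 → HIT, frames=[2,4]
Step 3: ref 4 → HIT, frames=[2,4]
Step 4: ref 2 → HIT, frames=[2,4]
Step 5: ref 2 → HIT, frames=[2,4]
Step 6: ref 3 → FAULT (evict 4), frames=[2,3]
Step 7: ref 3 → HIT, frames=[2,3]
Step 8: ref 3 → HIT, frames=[2,3]
Step 9: ref 2 → HIT, frames=[2,3]
Step 10: ref 3 → HIT, frames=[2,3]
Step 11: ref 5 → FAULT (evict 2), frames=[5,3]
Step 12: ref 1 → FAULT (evict 3), frames=[5,1]
Step 13: ref 3 → FAULT (evict 5), frames=[3,1]
Step 14: ref 3 → HIT, frames=[3,1]
Total faults: 6

Answer: 6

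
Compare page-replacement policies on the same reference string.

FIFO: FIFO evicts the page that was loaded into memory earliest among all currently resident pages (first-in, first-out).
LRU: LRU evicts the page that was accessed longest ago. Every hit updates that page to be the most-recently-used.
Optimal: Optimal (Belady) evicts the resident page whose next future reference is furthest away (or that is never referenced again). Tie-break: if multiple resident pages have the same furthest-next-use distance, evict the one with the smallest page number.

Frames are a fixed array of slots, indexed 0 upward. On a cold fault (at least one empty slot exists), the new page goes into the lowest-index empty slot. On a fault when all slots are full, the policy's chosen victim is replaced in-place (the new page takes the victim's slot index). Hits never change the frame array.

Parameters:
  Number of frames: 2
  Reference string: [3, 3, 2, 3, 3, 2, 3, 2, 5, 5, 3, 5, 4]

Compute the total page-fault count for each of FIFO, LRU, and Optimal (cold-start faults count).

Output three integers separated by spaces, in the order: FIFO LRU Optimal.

Answer: 5 5 4

Derivation:
--- FIFO ---
  step 0: ref 3 -> FAULT, frames=[3,-] (faults so far: 1)
  step 1: ref 3 -> HIT, frames=[3,-] (faults so far: 1)
  step 2: ref 2 -> FAULT, frames=[3,2] (faults so far: 2)
  step 3: ref 3 -> HIT, frames=[3,2] (faults so far: 2)
  step 4: ref 3 -> HIT, frames=[3,2] (faults so far: 2)
  step 5: ref 2 -> HIT, frames=[3,2] (faults so far: 2)
  step 6: ref 3 -> HIT, frames=[3,2] (faults so far: 2)
  step 7: ref 2 -> HIT, frames=[3,2] (faults so far: 2)
  step 8: ref 5 -> FAULT, evict 3, frames=[5,2] (faults so far: 3)
  step 9: ref 5 -> HIT, frames=[5,2] (faults so far: 3)
  step 10: ref 3 -> FAULT, evict 2, frames=[5,3] (faults so far: 4)
  step 11: ref 5 -> HIT, frames=[5,3] (faults so far: 4)
  step 12: ref 4 -> FAULT, evict 5, frames=[4,3] (faults so far: 5)
  FIFO total faults: 5
--- LRU ---
  step 0: ref 3 -> FAULT, frames=[3,-] (faults so far: 1)
  step 1: ref 3 -> HIT, frames=[3,-] (faults so far: 1)
  step 2: ref 2 -> FAULT, frames=[3,2] (faults so far: 2)
  step 3: ref 3 -> HIT, frames=[3,2] (faults so far: 2)
  step 4: ref 3 -> HIT, frames=[3,2] (faults so far: 2)
  step 5: ref 2 -> HIT, frames=[3,2] (faults so far: 2)
  step 6: ref 3 -> HIT, frames=[3,2] (faults so far: 2)
  step 7: ref 2 -> HIT, frames=[3,2] (faults so far: 2)
  step 8: ref 5 -> FAULT, evict 3, frames=[5,2] (faults so far: 3)
  step 9: ref 5 -> HIT, frames=[5,2] (faults so far: 3)
  step 10: ref 3 -> FAULT, evict 2, frames=[5,3] (faults so far: 4)
  step 11: ref 5 -> HIT, frames=[5,3] (faults so far: 4)
  step 12: ref 4 -> FAULT, evict 3, frames=[5,4] (faults so far: 5)
  LRU total faults: 5
--- Optimal ---
  step 0: ref 3 -> FAULT, frames=[3,-] (faults so far: 1)
  step 1: ref 3 -> HIT, frames=[3,-] (faults so far: 1)
  step 2: ref 2 -> FAULT, frames=[3,2] (faults so far: 2)
  step 3: ref 3 -> HIT, frames=[3,2] (faults so far: 2)
  step 4: ref 3 -> HIT, frames=[3,2] (faults so far: 2)
  step 5: ref 2 -> HIT, frames=[3,2] (faults so far: 2)
  step 6: ref 3 -> HIT, frames=[3,2] (faults so far: 2)
  step 7: ref 2 -> HIT, frames=[3,2] (faults so far: 2)
  step 8: ref 5 -> FAULT, evict 2, frames=[3,5] (faults so far: 3)
  step 9: ref 5 -> HIT, frames=[3,5] (faults so far: 3)
  step 10: ref 3 -> HIT, frames=[3,5] (faults so far: 3)
  step 11: ref 5 -> HIT, frames=[3,5] (faults so far: 3)
  step 12: ref 4 -> FAULT, evict 3, frames=[4,5] (faults so far: 4)
  Optimal total faults: 4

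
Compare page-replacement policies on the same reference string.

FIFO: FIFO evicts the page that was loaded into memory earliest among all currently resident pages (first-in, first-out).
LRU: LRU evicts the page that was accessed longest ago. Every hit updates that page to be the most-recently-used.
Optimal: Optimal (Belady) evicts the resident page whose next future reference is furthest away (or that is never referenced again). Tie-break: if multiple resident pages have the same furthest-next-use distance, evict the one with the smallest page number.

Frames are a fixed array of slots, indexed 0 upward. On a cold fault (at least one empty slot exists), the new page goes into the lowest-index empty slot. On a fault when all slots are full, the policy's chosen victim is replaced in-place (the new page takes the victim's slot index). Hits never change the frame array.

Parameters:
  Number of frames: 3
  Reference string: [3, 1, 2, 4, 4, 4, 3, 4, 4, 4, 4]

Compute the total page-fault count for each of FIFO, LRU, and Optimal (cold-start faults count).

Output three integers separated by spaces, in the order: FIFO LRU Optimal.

--- FIFO ---
  step 0: ref 3 -> FAULT, frames=[3,-,-] (faults so far: 1)
  step 1: ref 1 -> FAULT, frames=[3,1,-] (faults so far: 2)
  step 2: ref 2 -> FAULT, frames=[3,1,2] (faults so far: 3)
  step 3: ref 4 -> FAULT, evict 3, frames=[4,1,2] (faults so far: 4)
  step 4: ref 4 -> HIT, frames=[4,1,2] (faults so far: 4)
  step 5: ref 4 -> HIT, frames=[4,1,2] (faults so far: 4)
  step 6: ref 3 -> FAULT, evict 1, frames=[4,3,2] (faults so far: 5)
  step 7: ref 4 -> HIT, frames=[4,3,2] (faults so far: 5)
  step 8: ref 4 -> HIT, frames=[4,3,2] (faults so far: 5)
  step 9: ref 4 -> HIT, frames=[4,3,2] (faults so far: 5)
  step 10: ref 4 -> HIT, frames=[4,3,2] (faults so far: 5)
  FIFO total faults: 5
--- LRU ---
  step 0: ref 3 -> FAULT, frames=[3,-,-] (faults so far: 1)
  step 1: ref 1 -> FAULT, frames=[3,1,-] (faults so far: 2)
  step 2: ref 2 -> FAULT, frames=[3,1,2] (faults so far: 3)
  step 3: ref 4 -> FAULT, evict 3, frames=[4,1,2] (faults so far: 4)
  step 4: ref 4 -> HIT, frames=[4,1,2] (faults so far: 4)
  step 5: ref 4 -> HIT, frames=[4,1,2] (faults so far: 4)
  step 6: ref 3 -> FAULT, evict 1, frames=[4,3,2] (faults so far: 5)
  step 7: ref 4 -> HIT, frames=[4,3,2] (faults so far: 5)
  step 8: ref 4 -> HIT, frames=[4,3,2] (faults so far: 5)
  step 9: ref 4 -> HIT, frames=[4,3,2] (faults so far: 5)
  step 10: ref 4 -> HIT, frames=[4,3,2] (faults so far: 5)
  LRU total faults: 5
--- Optimal ---
  step 0: ref 3 -> FAULT, frames=[3,-,-] (faults so far: 1)
  step 1: ref 1 -> FAULT, frames=[3,1,-] (faults so far: 2)
  step 2: ref 2 -> FAULT, frames=[3,1,2] (faults so far: 3)
  step 3: ref 4 -> FAULT, evict 1, frames=[3,4,2] (faults so far: 4)
  step 4: ref 4 -> HIT, frames=[3,4,2] (faults so far: 4)
  step 5: ref 4 -> HIT, frames=[3,4,2] (faults so far: 4)
  step 6: ref 3 -> HIT, frames=[3,4,2] (faults so far: 4)
  step 7: ref 4 -> HIT, frames=[3,4,2] (faults so far: 4)
  step 8: ref 4 -> HIT, frames=[3,4,2] (faults so far: 4)
  step 9: ref 4 -> HIT, frames=[3,4,2] (faults so far: 4)
  step 10: ref 4 -> HIT, frames=[3,4,2] (faults so far: 4)
  Optimal total faults: 4

Answer: 5 5 4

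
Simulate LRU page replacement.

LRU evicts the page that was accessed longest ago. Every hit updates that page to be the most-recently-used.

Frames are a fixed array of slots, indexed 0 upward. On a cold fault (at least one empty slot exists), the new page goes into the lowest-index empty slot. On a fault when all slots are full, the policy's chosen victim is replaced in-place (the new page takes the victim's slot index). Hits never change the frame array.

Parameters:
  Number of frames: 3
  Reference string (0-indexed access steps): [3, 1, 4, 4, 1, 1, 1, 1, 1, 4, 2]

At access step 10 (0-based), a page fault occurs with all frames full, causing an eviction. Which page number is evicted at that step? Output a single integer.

Step 0: ref 3 -> FAULT, frames=[3,-,-]
Step 1: ref 1 -> FAULT, frames=[3,1,-]
Step 2: ref 4 -> FAULT, frames=[3,1,4]
Step 3: ref 4 -> HIT, frames=[3,1,4]
Step 4: ref 1 -> HIT, frames=[3,1,4]
Step 5: ref 1 -> HIT, frames=[3,1,4]
Step 6: ref 1 -> HIT, frames=[3,1,4]
Step 7: ref 1 -> HIT, frames=[3,1,4]
Step 8: ref 1 -> HIT, frames=[3,1,4]
Step 9: ref 4 -> HIT, frames=[3,1,4]
Step 10: ref 2 -> FAULT, evict 3, frames=[2,1,4]
At step 10: evicted page 3

Answer: 3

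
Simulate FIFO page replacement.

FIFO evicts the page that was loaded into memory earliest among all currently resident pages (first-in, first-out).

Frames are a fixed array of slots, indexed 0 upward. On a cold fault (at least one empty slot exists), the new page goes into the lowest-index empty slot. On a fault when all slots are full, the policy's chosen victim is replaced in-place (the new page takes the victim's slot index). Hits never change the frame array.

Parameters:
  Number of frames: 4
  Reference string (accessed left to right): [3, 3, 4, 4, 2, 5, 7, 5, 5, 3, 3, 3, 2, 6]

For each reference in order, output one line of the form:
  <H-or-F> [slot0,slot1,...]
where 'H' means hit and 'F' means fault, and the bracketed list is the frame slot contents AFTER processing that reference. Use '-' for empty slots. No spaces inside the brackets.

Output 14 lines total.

F [3,-,-,-]
H [3,-,-,-]
F [3,4,-,-]
H [3,4,-,-]
F [3,4,2,-]
F [3,4,2,5]
F [7,4,2,5]
H [7,4,2,5]
H [7,4,2,5]
F [7,3,2,5]
H [7,3,2,5]
H [7,3,2,5]
H [7,3,2,5]
F [7,3,6,5]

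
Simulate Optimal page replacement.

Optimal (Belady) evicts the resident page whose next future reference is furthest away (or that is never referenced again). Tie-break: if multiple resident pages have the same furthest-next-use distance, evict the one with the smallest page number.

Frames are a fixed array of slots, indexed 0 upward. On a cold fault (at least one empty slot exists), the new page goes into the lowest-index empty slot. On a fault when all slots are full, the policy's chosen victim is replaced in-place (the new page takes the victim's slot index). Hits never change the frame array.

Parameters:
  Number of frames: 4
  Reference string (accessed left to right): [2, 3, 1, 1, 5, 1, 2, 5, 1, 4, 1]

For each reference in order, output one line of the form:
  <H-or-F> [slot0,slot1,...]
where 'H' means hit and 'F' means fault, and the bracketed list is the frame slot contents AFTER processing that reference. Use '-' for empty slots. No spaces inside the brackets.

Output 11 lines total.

F [2,-,-,-]
F [2,3,-,-]
F [2,3,1,-]
H [2,3,1,-]
F [2,3,1,5]
H [2,3,1,5]
H [2,3,1,5]
H [2,3,1,5]
H [2,3,1,5]
F [4,3,1,5]
H [4,3,1,5]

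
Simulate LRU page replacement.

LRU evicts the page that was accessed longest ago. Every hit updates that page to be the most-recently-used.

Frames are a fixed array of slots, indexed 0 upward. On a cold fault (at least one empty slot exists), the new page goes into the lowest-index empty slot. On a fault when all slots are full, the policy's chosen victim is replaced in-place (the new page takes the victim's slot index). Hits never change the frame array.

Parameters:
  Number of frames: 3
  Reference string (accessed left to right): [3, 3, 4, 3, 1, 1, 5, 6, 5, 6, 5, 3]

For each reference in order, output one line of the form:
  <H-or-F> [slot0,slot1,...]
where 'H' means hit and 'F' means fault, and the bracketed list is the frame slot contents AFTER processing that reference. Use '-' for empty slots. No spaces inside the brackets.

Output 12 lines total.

F [3,-,-]
H [3,-,-]
F [3,4,-]
H [3,4,-]
F [3,4,1]
H [3,4,1]
F [3,5,1]
F [6,5,1]
H [6,5,1]
H [6,5,1]
H [6,5,1]
F [6,5,3]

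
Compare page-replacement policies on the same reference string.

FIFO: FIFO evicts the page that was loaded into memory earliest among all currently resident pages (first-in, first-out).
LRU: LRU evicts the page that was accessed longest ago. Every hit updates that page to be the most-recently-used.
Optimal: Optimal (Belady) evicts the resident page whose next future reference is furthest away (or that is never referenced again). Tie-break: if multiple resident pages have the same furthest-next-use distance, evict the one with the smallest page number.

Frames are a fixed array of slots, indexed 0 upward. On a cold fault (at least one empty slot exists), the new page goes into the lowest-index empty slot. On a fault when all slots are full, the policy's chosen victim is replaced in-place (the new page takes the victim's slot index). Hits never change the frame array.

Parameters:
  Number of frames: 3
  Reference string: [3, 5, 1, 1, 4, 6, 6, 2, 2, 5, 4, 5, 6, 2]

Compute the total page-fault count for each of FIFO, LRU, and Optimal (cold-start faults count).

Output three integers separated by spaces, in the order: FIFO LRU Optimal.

Answer: 10 10 7

Derivation:
--- FIFO ---
  step 0: ref 3 -> FAULT, frames=[3,-,-] (faults so far: 1)
  step 1: ref 5 -> FAULT, frames=[3,5,-] (faults so far: 2)
  step 2: ref 1 -> FAULT, frames=[3,5,1] (faults so far: 3)
  step 3: ref 1 -> HIT, frames=[3,5,1] (faults so far: 3)
  step 4: ref 4 -> FAULT, evict 3, frames=[4,5,1] (faults so far: 4)
  step 5: ref 6 -> FAULT, evict 5, frames=[4,6,1] (faults so far: 5)
  step 6: ref 6 -> HIT, frames=[4,6,1] (faults so far: 5)
  step 7: ref 2 -> FAULT, evict 1, frames=[4,6,2] (faults so far: 6)
  step 8: ref 2 -> HIT, frames=[4,6,2] (faults so far: 6)
  step 9: ref 5 -> FAULT, evict 4, frames=[5,6,2] (faults so far: 7)
  step 10: ref 4 -> FAULT, evict 6, frames=[5,4,2] (faults so far: 8)
  step 11: ref 5 -> HIT, frames=[5,4,2] (faults so far: 8)
  step 12: ref 6 -> FAULT, evict 2, frames=[5,4,6] (faults so far: 9)
  step 13: ref 2 -> FAULT, evict 5, frames=[2,4,6] (faults so far: 10)
  FIFO total faults: 10
--- LRU ---
  step 0: ref 3 -> FAULT, frames=[3,-,-] (faults so far: 1)
  step 1: ref 5 -> FAULT, frames=[3,5,-] (faults so far: 2)
  step 2: ref 1 -> FAULT, frames=[3,5,1] (faults so far: 3)
  step 3: ref 1 -> HIT, frames=[3,5,1] (faults so far: 3)
  step 4: ref 4 -> FAULT, evict 3, frames=[4,5,1] (faults so far: 4)
  step 5: ref 6 -> FAULT, evict 5, frames=[4,6,1] (faults so far: 5)
  step 6: ref 6 -> HIT, frames=[4,6,1] (faults so far: 5)
  step 7: ref 2 -> FAULT, evict 1, frames=[4,6,2] (faults so far: 6)
  step 8: ref 2 -> HIT, frames=[4,6,2] (faults so far: 6)
  step 9: ref 5 -> FAULT, evict 4, frames=[5,6,2] (faults so far: 7)
  step 10: ref 4 -> FAULT, evict 6, frames=[5,4,2] (faults so far: 8)
  step 11: ref 5 -> HIT, frames=[5,4,2] (faults so far: 8)
  step 12: ref 6 -> FAULT, evict 2, frames=[5,4,6] (faults so far: 9)
  step 13: ref 2 -> FAULT, evict 4, frames=[5,2,6] (faults so far: 10)
  LRU total faults: 10
--- Optimal ---
  step 0: ref 3 -> FAULT, frames=[3,-,-] (faults so far: 1)
  step 1: ref 5 -> FAULT, frames=[3,5,-] (faults so far: 2)
  step 2: ref 1 -> FAULT, frames=[3,5,1] (faults so far: 3)
  step 3: ref 1 -> HIT, frames=[3,5,1] (faults so far: 3)
  step 4: ref 4 -> FAULT, evict 1, frames=[3,5,4] (faults so far: 4)
  step 5: ref 6 -> FAULT, evict 3, frames=[6,5,4] (faults so far: 5)
  step 6: ref 6 -> HIT, frames=[6,5,4] (faults so far: 5)
  step 7: ref 2 -> FAULT, evict 6, frames=[2,5,4] (faults so far: 6)
  step 8: ref 2 -> HIT, frames=[2,5,4] (faults so far: 6)
  step 9: ref 5 -> HIT, frames=[2,5,4] (faults so far: 6)
  step 10: ref 4 -> HIT, frames=[2,5,4] (faults so far: 6)
  step 11: ref 5 -> HIT, frames=[2,5,4] (faults so far: 6)
  step 12: ref 6 -> FAULT, evict 4, frames=[2,5,6] (faults so far: 7)
  step 13: ref 2 -> HIT, frames=[2,5,6] (faults so far: 7)
  Optimal total faults: 7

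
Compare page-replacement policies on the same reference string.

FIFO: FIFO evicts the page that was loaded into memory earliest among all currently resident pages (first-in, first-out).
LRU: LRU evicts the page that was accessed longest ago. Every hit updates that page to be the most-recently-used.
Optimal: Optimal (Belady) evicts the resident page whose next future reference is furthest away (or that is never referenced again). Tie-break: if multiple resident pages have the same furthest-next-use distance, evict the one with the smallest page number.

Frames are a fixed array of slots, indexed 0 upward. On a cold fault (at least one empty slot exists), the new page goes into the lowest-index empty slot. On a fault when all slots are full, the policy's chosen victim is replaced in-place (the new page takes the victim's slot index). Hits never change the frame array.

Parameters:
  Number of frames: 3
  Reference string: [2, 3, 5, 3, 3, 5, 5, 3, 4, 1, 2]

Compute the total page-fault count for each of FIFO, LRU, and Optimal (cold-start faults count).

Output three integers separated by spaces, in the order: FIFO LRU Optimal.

--- FIFO ---
  step 0: ref 2 -> FAULT, frames=[2,-,-] (faults so far: 1)
  step 1: ref 3 -> FAULT, frames=[2,3,-] (faults so far: 2)
  step 2: ref 5 -> FAULT, frames=[2,3,5] (faults so far: 3)
  step 3: ref 3 -> HIT, frames=[2,3,5] (faults so far: 3)
  step 4: ref 3 -> HIT, frames=[2,3,5] (faults so far: 3)
  step 5: ref 5 -> HIT, frames=[2,3,5] (faults so far: 3)
  step 6: ref 5 -> HIT, frames=[2,3,5] (faults so far: 3)
  step 7: ref 3 -> HIT, frames=[2,3,5] (faults so far: 3)
  step 8: ref 4 -> FAULT, evict 2, frames=[4,3,5] (faults so far: 4)
  step 9: ref 1 -> FAULT, evict 3, frames=[4,1,5] (faults so far: 5)
  step 10: ref 2 -> FAULT, evict 5, frames=[4,1,2] (faults so far: 6)
  FIFO total faults: 6
--- LRU ---
  step 0: ref 2 -> FAULT, frames=[2,-,-] (faults so far: 1)
  step 1: ref 3 -> FAULT, frames=[2,3,-] (faults so far: 2)
  step 2: ref 5 -> FAULT, frames=[2,3,5] (faults so far: 3)
  step 3: ref 3 -> HIT, frames=[2,3,5] (faults so far: 3)
  step 4: ref 3 -> HIT, frames=[2,3,5] (faults so far: 3)
  step 5: ref 5 -> HIT, frames=[2,3,5] (faults so far: 3)
  step 6: ref 5 -> HIT, frames=[2,3,5] (faults so far: 3)
  step 7: ref 3 -> HIT, frames=[2,3,5] (faults so far: 3)
  step 8: ref 4 -> FAULT, evict 2, frames=[4,3,5] (faults so far: 4)
  step 9: ref 1 -> FAULT, evict 5, frames=[4,3,1] (faults so far: 5)
  step 10: ref 2 -> FAULT, evict 3, frames=[4,2,1] (faults so far: 6)
  LRU total faults: 6
--- Optimal ---
  step 0: ref 2 -> FAULT, frames=[2,-,-] (faults so far: 1)
  step 1: ref 3 -> FAULT, frames=[2,3,-] (faults so far: 2)
  step 2: ref 5 -> FAULT, frames=[2,3,5] (faults so far: 3)
  step 3: ref 3 -> HIT, frames=[2,3,5] (faults so far: 3)
  step 4: ref 3 -> HIT, frames=[2,3,5] (faults so far: 3)
  step 5: ref 5 -> HIT, frames=[2,3,5] (faults so far: 3)
  step 6: ref 5 -> HIT, frames=[2,3,5] (faults so far: 3)
  step 7: ref 3 -> HIT, frames=[2,3,5] (faults so far: 3)
  step 8: ref 4 -> FAULT, evict 3, frames=[2,4,5] (faults so far: 4)
  step 9: ref 1 -> FAULT, evict 4, frames=[2,1,5] (faults so far: 5)
  step 10: ref 2 -> HIT, frames=[2,1,5] (faults so far: 5)
  Optimal total faults: 5

Answer: 6 6 5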